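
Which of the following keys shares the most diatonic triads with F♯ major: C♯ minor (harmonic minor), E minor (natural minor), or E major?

Triads of F♯ major: F♯ major (I), G♯ minor (ii), A♯ minor (iii), B major (IV), C♯ major (V), D♯ minor (vi), E♯ diminished (vii°).
C♯ minor (harmonic minor) shares 0: none.
E minor (natural minor) shares 0: none.
E major shares 2: G♯m, B.
The most common triads (2) are shared with E major.

E major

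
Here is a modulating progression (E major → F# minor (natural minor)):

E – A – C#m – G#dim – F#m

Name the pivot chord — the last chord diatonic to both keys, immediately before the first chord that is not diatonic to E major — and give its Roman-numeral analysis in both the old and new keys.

C#m — vi in E major, v in F# minor

Chords diatonic to E major: E, F#m, G#m, A, B, C#m, D#dim.
Reading the progression, the first chord not in that set is G#dim, so the modulation leaves E major there.
The chord immediately before G#dim is C#m, which is diatonic to both keys: vi in E major and v in F# minor.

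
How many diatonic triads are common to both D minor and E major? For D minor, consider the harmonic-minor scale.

Diatonic triads of D minor (harmonic minor): Dm (i), Edim (ii°), Faug (III+), Gm (iv), A (V), Bb (VI), C#dim (vii°).
Diatonic triads of E major: E (I), F#m (ii), G#m (iii), A (IV), B (V), C#m (vi), D#dim (vii°).
Matching root and quality in both lists: A.
That gives 1 common triad.

1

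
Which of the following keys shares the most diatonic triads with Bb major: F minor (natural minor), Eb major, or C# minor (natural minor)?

Triads of Bb major: Bb (I), Cm (ii), Dm (iii), Eb (IV), F (V), Gm (vi), Adim (vii°).
F minor (natural minor) shares 2: Cm, Eb.
Eb major shares 4: Bb, Cm, Eb, Gm.
C# minor (natural minor) shares 0: none.
The most common triads (4) are shared with Eb major.

Eb major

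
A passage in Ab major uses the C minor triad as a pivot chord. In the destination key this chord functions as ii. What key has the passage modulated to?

The numeral ii denotes a minor triad on scale degree 2. With C on degree 2, the tonic of the new key is Bb.
Degree 2 carries a minor triad in major keys, so the destination is Bb major.
Check: the diatonic triads of Bb major are Bb (I), Cm (ii), Dm (iii), Eb (IV), F (V), Gm (vi), Adim (vii°) — C minor is indeed ii.

Bb major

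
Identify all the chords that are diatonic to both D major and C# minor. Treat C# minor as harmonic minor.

F#m, A

Triads in D major: D major (I), E minor (ii), F# minor (iii), G major (IV), A major (V), B minor (vi), C# diminished (vii°).
Triads in C# minor (harmonic minor): C# minor (i), D# diminished (ii°), E augmented (III+), F# minor (iv), G# major (V), A major (VI), B# diminished (vii°).
Shared triads with their functions: F# minor (iii in D major, iv in C# minor); A major (V in D major, VI in C# minor).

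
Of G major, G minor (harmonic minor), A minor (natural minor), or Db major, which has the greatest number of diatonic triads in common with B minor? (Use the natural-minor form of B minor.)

Triads of B minor (natural minor): Bm (i), C#dim (ii°), D (III), Em (iv), F#m (v), G (VI), A (VII).
G major shares 4: Bm, D, Em, G.
G minor (harmonic minor) shares 1: D.
A minor (natural minor) shares 2: Em, G.
Db major shares 0: none.
The most common triads (4) are shared with G major.

G major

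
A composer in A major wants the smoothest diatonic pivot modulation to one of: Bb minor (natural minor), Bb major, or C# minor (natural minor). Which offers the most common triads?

Triads of A major: A (I), Bm (ii), C#m (iii), D (IV), E (V), F#m (vi), G#dim (vii°).
Bb minor (natural minor) shares 0: none.
Bb major shares 0: none.
C# minor (natural minor) shares 4: A, C#m, E, F#m.
The most common triads (4) are shared with C# minor.

C# minor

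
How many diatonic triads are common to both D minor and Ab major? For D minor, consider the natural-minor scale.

Diatonic triads of D minor (natural minor): Dm (i), Edim (ii°), F (III), Gm (iv), Am (v), Bb (VI), C (VII).
Diatonic triads of Ab major: Ab (I), Bbm (ii), Cm (iii), Db (IV), Eb (V), Fm (vi), Gdim (vii°).
No triad has the same root and quality in both keys.

0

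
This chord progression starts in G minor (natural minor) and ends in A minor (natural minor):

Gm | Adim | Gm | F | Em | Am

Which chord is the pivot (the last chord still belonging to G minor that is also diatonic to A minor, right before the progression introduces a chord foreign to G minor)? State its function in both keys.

F — VII in G minor, VI in A minor

Chords diatonic to G minor: Gm, Adim, Bb, Cm, Dm, Eb, F.
Reading the progression, the first chord not in that set is Em, so the modulation leaves G minor there.
The chord immediately before Em is F, which is diatonic to both keys: VII in G minor and VI in A minor.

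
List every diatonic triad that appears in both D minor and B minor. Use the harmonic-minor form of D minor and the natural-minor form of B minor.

Triads in D minor (harmonic minor): Dm (i), Edim (ii°), Faug (III+), Gm (iv), A (V), Bb (VI), C#dim (vii°).
Triads in B minor (natural minor): Bm (i), C#dim (ii°), D (III), Em (iv), F#m (v), G (VI), A (VII).
Shared triads with their functions: A (V in D minor, VII in B minor); C#dim (vii° in D minor, ii° in B minor).

A, C#dim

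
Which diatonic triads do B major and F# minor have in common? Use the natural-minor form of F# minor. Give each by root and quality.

C#m, E

Triads in B major: B (I), C#m (ii), D#m (iii), E (IV), F# (V), G#m (vi), A#dim (vii°).
Triads in F# minor (natural minor): F#m (i), G#dim (ii°), A (III), Bm (iv), C#m (v), D (VI), E (VII).
Shared triads with their functions: C#m (ii in B major, v in F# minor); E (IV in B major, VII in F# minor).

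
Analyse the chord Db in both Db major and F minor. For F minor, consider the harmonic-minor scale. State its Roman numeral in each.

The scale of Db major is Db Eb F Gb Ab Bb C; Db is degree 1, and the triad built there (Db-F-Ab) is major, so it is I.
The scale of F minor (harmonic minor) is F G Ab Bb C Db E; Db is degree 6, and the triad built there (Db-F-Ab) is major, so it is VI.

I in Db major; VI in F minor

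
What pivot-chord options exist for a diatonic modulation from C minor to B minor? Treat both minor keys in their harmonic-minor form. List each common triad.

G

Triads in C minor (harmonic minor): Cm (i), Ddim (ii°), Ebaug (III+), Fm (iv), G (V), Ab (VI), Bdim (vii°).
Triads in B minor (harmonic minor): Bm (i), C#dim (ii°), Daug (III+), Em (iv), F# (V), G (VI), A#dim (vii°).
Shared triads with their functions: G (V in C minor, VI in B minor).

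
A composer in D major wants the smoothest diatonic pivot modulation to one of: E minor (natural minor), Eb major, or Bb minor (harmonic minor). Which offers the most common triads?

Triads of D major: D major (I), E minor (ii), F# minor (iii), G major (IV), A major (V), B minor (vi), C# diminished (vii°).
E minor (natural minor) shares 4: D, Em, G, Bm.
Eb major shares 0: none.
Bb minor (harmonic minor) shares 0: none.
The most common triads (4) are shared with E minor.

E minor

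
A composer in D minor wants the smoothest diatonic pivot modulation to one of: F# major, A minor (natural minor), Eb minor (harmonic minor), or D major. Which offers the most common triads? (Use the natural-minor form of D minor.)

A minor

Triads of D minor (natural minor): D minor (i), E diminished (ii°), F major (III), G minor (iv), A minor (v), Bb major (VI), C major (VII).
F# major shares 0: none.
A minor (natural minor) shares 4: Dm, F, Am, C.
Eb minor (harmonic minor) shares 1: Bb.
D major shares 0: none.
The most common triads (4) are shared with A minor.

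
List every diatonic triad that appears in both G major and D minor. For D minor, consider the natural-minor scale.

Triads in G major: G (I), Am (ii), Bm (iii), C (IV), D (V), Em (vi), F♯dim (vii°).
Triads in D minor (natural minor): Dm (i), Edim (ii°), F (III), Gm (iv), Am (v), B♭ (VI), C (VII).
Shared triads with their functions: Am (ii in G major, v in D minor); C (IV in G major, VII in D minor).

Am, C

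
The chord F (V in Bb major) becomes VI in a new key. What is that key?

The numeral VI denotes a major triad on scale degree 6. With F on degree 6, the tonic of the new key is A.
Degree 6 carries a major triad in minor keys, so the destination is A minor.
Check: the diatonic triads of A minor (natural minor) are Am (i), Bdim (ii°), C (III), Dm (iv), Em (v), F (VI), G (VII) — F is indeed VI.

A minor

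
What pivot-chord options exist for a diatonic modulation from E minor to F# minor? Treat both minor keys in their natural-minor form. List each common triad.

Triads in E minor (natural minor): Em (i), F#dim (ii°), G (III), Am (iv), Bm (v), C (VI), D (VII).
Triads in F# minor (natural minor): F#m (i), G#dim (ii°), A (III), Bm (iv), C#m (v), D (VI), E (VII).
Shared triads with their functions: Bm (v in E minor, iv in F# minor); D (VII in E minor, VI in F# minor).

Bm, D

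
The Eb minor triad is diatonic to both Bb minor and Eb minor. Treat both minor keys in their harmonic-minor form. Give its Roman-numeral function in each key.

iv in Bb minor; i in Eb minor

The scale of Bb minor (harmonic minor) is Bb C Db Eb F Gb A; Eb is degree 4, and the triad built there (Eb-Gb-Bb) is minor, so it is iv.
The scale of Eb minor (harmonic minor) is Eb F Gb Ab Bb Cb D; Eb is degree 1, and the triad built there (Eb-Gb-Bb) is minor, so it is i.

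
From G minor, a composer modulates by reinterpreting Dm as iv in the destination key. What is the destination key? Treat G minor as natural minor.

A minor

The numeral iv denotes a minor triad on scale degree 4. With D on degree 4, the tonic of the new key is A.
Degree 4 carries a minor triad in minor keys, so the destination is A minor.
Check: the diatonic triads of A minor (natural minor) are Am (i), Bdim (ii°), C (III), Dm (iv), Em (v), F (VI), G (VII) — Dm is indeed iv.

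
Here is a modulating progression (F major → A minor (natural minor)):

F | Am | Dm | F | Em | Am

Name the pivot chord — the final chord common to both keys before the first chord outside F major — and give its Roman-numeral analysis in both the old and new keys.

Chords diatonic to F major: F, Gm, Am, B♭, C, Dm, Edim.
Reading the progression, the first chord not in that set is Em, so the modulation leaves F major there.
The chord immediately before Em is F, which is diatonic to both keys: I in F major and VI in A minor.

F — I in F major, VI in A minor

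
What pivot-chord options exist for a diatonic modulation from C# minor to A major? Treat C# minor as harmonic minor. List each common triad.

Triads in C# minor (harmonic minor): C# minor (i), D# diminished (ii°), E augmented (III+), F# minor (iv), G# major (V), A major (VI), B# diminished (vii°).
Triads in A major: A major (I), B minor (ii), C# minor (iii), D major (IV), E major (V), F# minor (vi), G# diminished (vii°).
Shared triads with their functions: C# minor (i in C# minor, iii in A major); F# minor (iv in C# minor, vi in A major); A major (VI in C# minor, I in A major).

C#m, F#m, A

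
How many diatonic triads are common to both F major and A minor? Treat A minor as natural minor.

4

Diatonic triads of F major: F (I), Gm (ii), Am (iii), B♭ (IV), C (V), Dm (vi), Edim (vii°).
Diatonic triads of A minor (natural minor): Am (i), Bdim (ii°), C (III), Dm (iv), Em (v), F (VI), G (VII).
Matching root and quality in both lists: F, Am, C, Dm.
That gives 4 common triads.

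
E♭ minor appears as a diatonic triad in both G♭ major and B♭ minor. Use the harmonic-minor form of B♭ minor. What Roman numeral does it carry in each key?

vi in G♭ major; iv in B♭ minor

The scale of G♭ major is G♭ A♭ B♭ C♭ D♭ E♭ F; E♭ is degree 6, and the triad built there (E♭-G♭-B♭) is minor, so it is vi.
The scale of B♭ minor (harmonic minor) is B♭ C D♭ E♭ F G♭ A; E♭ is degree 4, and the triad built there (E♭-G♭-B♭) is minor, so it is iv.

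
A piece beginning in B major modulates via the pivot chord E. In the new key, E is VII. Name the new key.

The numeral VII denotes a major triad on scale degree 7. With E on degree 7, the tonic of the new key is F♯.
Degree 7 carries a major triad in natural-minor keys, so the destination is F♯ minor.
Check: the diatonic triads of F♯ minor (natural minor) are F♯m (i), G♯dim (ii°), A (III), Bm (iv), C♯m (v), D (VI), E (VII) — E is indeed VII.

F♯ minor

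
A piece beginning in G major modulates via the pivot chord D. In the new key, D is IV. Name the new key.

A major

The numeral IV denotes a major triad on scale degree 4. With D on degree 4, the tonic of the new key is A.
Degree 4 carries a major triad in major keys, so the destination is A major.
Check: the diatonic triads of A major are A (I), Bm (ii), C♯m (iii), D (IV), E (V), F♯m (vi), G♯dim (vii°) — D is indeed IV.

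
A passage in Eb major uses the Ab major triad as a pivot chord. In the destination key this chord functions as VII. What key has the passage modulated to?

The numeral VII denotes a major triad on scale degree 7. With Ab on degree 7, the tonic of the new key is Bb.
Degree 7 carries a major triad in natural-minor keys, so the destination is Bb minor.
Check: the diatonic triads of Bb minor (natural minor) are Bbm (i), Cdim (ii°), Db (III), Ebm (iv), Fm (v), Gb (VI), Ab (VII) — Ab major is indeed VII.

Bb minor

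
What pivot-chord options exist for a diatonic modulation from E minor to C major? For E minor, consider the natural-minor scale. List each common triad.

Em, G, Am, C

Triads in E minor (natural minor): E minor (i), F# diminished (ii°), G major (III), A minor (iv), B minor (v), C major (VI), D major (VII).
Triads in C major: C major (I), D minor (ii), E minor (iii), F major (IV), G major (V), A minor (vi), B diminished (vii°).
Shared triads with their functions: E minor (i in E minor, iii in C major); G major (III in E minor, V in C major); A minor (iv in E minor, vi in C major); C major (VI in E minor, I in C major).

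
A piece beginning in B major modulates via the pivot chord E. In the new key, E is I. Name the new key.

The numeral I denotes a major triad on scale degree 1. With E on degree 1, the tonic of the new key is E.
Degree 1 carries a major triad in major keys, so the destination is E major.
Check: the diatonic triads of E major are E (I), F♯m (ii), G♯m (iii), A (IV), B (V), C♯m (vi), D♯dim (vii°) — E is indeed I.

E major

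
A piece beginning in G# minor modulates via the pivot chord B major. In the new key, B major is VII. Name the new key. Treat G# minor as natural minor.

C# minor

The numeral VII denotes a major triad on scale degree 7. With B on degree 7, the tonic of the new key is C#.
Degree 7 carries a major triad in natural-minor keys, so the destination is C# minor.
Check: the diatonic triads of C# minor (natural minor) are C#m (i), D#dim (ii°), E (III), F#m (iv), G#m (v), A (VI), B (VII) — B major is indeed VII.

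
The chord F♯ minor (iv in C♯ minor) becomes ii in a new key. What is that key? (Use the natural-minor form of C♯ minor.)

The numeral ii denotes a minor triad on scale degree 2. With F♯ on degree 2, the tonic of the new key is E.
Degree 2 carries a minor triad in major keys, so the destination is E major.
Check: the diatonic triads of E major are E (I), F♯m (ii), G♯m (iii), A (IV), B (V), C♯m (vi), D♯dim (vii°) — F♯ minor is indeed ii.

E major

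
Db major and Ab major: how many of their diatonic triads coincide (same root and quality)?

Diatonic triads of Db major: Db (I), Ebm (ii), Fm (iii), Gb (IV), Ab (V), Bbm (vi), Cdim (vii°).
Diatonic triads of Ab major: Ab (I), Bbm (ii), Cm (iii), Db (IV), Eb (V), Fm (vi), Gdim (vii°).
Matching root and quality in both lists: Db, Fm, Ab, Bbm.
That gives 4 common triads.

4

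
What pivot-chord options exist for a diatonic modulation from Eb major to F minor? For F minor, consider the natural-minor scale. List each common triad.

Triads in Eb major: Eb (I), Fm (ii), Gm (iii), Ab (IV), Bb (V), Cm (vi), Ddim (vii°).
Triads in F minor (natural minor): Fm (i), Gdim (ii°), Ab (III), Bbm (iv), Cm (v), Db (VI), Eb (VII).
Shared triads with their functions: Eb (I in Eb major, VII in F minor); Fm (ii in Eb major, i in F minor); Ab (IV in Eb major, III in F minor); Cm (vi in Eb major, v in F minor).

Eb, Fm, Ab, Cm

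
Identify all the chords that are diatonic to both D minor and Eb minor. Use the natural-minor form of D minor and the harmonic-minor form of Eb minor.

Bb

Triads in D minor (natural minor): D minor (i), E diminished (ii°), F major (III), G minor (iv), A minor (v), Bb major (VI), C major (VII).
Triads in Eb minor (harmonic minor): Eb minor (i), F diminished (ii°), Gb augmented (III+), Ab minor (iv), Bb major (V), Cb major (VI), D diminished (vii°).
Shared triads with their functions: Bb major (VI in D minor, V in Eb minor).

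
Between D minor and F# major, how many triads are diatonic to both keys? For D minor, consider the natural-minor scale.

Diatonic triads of D minor (natural minor): D minor (i), E diminished (ii°), F major (III), G minor (iv), A minor (v), Bb major (VI), C major (VII).
Diatonic triads of F# major: F# major (I), G# minor (ii), A# minor (iii), B major (IV), C# major (V), D# minor (vi), E# diminished (vii°).
No triad has the same root and quality in both keys.

0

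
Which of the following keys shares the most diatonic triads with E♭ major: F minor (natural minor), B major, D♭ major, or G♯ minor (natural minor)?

F minor

Triads of E♭ major: E♭ major (I), F minor (ii), G minor (iii), A♭ major (IV), B♭ major (V), C minor (vi), D diminished (vii°).
F minor (natural minor) shares 4: E♭, Fm, A♭, Cm.
B major shares 0: none.
D♭ major shares 2: Fm, A♭.
G♯ minor (natural minor) shares 0: none.
The most common triads (4) are shared with F minor.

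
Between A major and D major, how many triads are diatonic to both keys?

4

Diatonic triads of A major: A (I), Bm (ii), C#m (iii), D (IV), E (V), F#m (vi), G#dim (vii°).
Diatonic triads of D major: D (I), Em (ii), F#m (iii), G (IV), A (V), Bm (vi), C#dim (vii°).
Matching root and quality in both lists: A, Bm, D, F#m.
That gives 4 common triads.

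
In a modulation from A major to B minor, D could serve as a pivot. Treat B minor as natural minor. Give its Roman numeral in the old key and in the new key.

The scale of A major is A B C# D E F# G#; D is degree 4, and the triad built there (D-F#-A) is major, so it is IV.
The scale of B minor (natural minor) is B C# D E F# G A; D is degree 3, and the triad built there (D-F#-A) is major, so it is III.

IV in A major; III in B minor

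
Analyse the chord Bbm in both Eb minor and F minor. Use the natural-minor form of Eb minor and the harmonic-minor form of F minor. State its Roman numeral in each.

v in Eb minor; iv in F minor

The scale of Eb minor (natural minor) is Eb F Gb Ab Bb Cb Db; Bb is degree 5, and the triad built there (Bb-Db-F) is minor, so it is v.
The scale of F minor (harmonic minor) is F G Ab Bb C Db E; Bb is degree 4, and the triad built there (Bb-Db-F) is minor, so it is iv.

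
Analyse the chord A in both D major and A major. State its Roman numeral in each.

The scale of D major is D E F# G A B C#; A is degree 5, and the triad built there (A-C#-E) is major, so it is V.
The scale of A major is A B C# D E F# G#; A is degree 1, and the triad built there (A-C#-E) is major, so it is I.

V in D major; I in A major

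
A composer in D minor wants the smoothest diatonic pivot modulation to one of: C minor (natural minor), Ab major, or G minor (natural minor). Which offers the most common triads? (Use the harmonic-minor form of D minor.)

Triads of D minor (harmonic minor): D minor (i), E diminished (ii°), F augmented (III+), G minor (iv), A major (V), Bb major (VI), C# diminished (vii°).
C minor (natural minor) shares 2: Gm, Bb.
Ab major shares 0: none.
G minor (natural minor) shares 3: Dm, Gm, Bb.
The most common triads (3) are shared with G minor.

G minor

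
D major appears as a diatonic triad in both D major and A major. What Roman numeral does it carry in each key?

The scale of D major is D E F# G A B C#; D is degree 1, and the triad built there (D-F#-A) is major, so it is I.
The scale of A major is A B C# D E F# G#; D is degree 4, and the triad built there (D-F#-A) is major, so it is IV.

I in D major; IV in A major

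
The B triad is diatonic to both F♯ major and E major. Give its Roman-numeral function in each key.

IV in F♯ major; V in E major

The scale of F♯ major is F♯ G♯ A♯ B C♯ D♯ E♯; B is degree 4, and the triad built there (B-D♯-F♯) is major, so it is IV.
The scale of E major is E F♯ G♯ A B C♯ D♯; B is degree 5, and the triad built there (B-D♯-F♯) is major, so it is V.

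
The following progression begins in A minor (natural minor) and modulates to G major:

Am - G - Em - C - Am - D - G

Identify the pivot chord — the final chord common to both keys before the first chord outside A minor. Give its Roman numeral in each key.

Chords diatonic to A minor: Am, Bdim, C, Dm, Em, F, G.
Reading the progression, the first chord not in that set is D, so the modulation leaves A minor there.
The chord immediately before D is Am, which is diatonic to both keys: i in A minor and ii in G major.

Am — i in A minor, ii in G major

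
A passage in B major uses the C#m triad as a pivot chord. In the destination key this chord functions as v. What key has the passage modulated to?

F# minor

The numeral v denotes a minor triad on scale degree 5. With C# on degree 5, the tonic of the new key is F#.
Degree 5 carries a minor triad in natural-minor keys, so the destination is F# minor.
Check: the diatonic triads of F# minor (natural minor) are F#m (i), G#dim (ii°), A (III), Bm (iv), C#m (v), D (VI), E (VII) — C#m is indeed v.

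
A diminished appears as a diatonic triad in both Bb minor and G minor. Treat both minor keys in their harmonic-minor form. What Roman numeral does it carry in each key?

The scale of Bb minor (harmonic minor) is Bb C Db Eb F Gb A; A is degree 7, and the triad built there (A-C-Eb) is diminished, so it is vii°.
The scale of G minor (harmonic minor) is G A Bb C D Eb F#; A is degree 2, and the triad built there (A-C-Eb) is diminished, so it is ii°.

vii° in Bb minor; ii° in G minor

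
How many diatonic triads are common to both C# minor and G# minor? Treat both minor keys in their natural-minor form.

Diatonic triads of C# minor (natural minor): C#m (i), D#dim (ii°), E (III), F#m (iv), G#m (v), A (VI), B (VII).
Diatonic triads of G# minor (natural minor): G#m (i), A#dim (ii°), B (III), C#m (iv), D#m (v), E (VI), F# (VII).
Matching root and quality in both lists: C#m, E, G#m, B.
That gives 4 common triads.

4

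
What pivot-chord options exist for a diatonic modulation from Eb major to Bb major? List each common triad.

Triads in Eb major: Eb major (I), F minor (ii), G minor (iii), Ab major (IV), Bb major (V), C minor (vi), D diminished (vii°).
Triads in Bb major: Bb major (I), C minor (ii), D minor (iii), Eb major (IV), F major (V), G minor (vi), A diminished (vii°).
Shared triads with their functions: Eb major (I in Eb major, IV in Bb major); G minor (iii in Eb major, vi in Bb major); Bb major (V in Eb major, I in Bb major); C minor (vi in Eb major, ii in Bb major).

Eb, Gm, Bb, Cm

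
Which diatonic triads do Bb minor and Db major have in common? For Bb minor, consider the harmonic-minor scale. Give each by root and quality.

Triads in Bb minor (harmonic minor): Bbm (i), Cdim (ii°), Dbaug (III+), Ebm (iv), F (V), Gb (VI), Adim (vii°).
Triads in Db major: Db (I), Ebm (ii), Fm (iii), Gb (IV), Ab (V), Bbm (vi), Cdim (vii°).
Shared triads with their functions: Bbm (i in Bb minor, vi in Db major); Cdim (ii° in Bb minor, vii° in Db major); Ebm (iv in Bb minor, ii in Db major); Gb (VI in Bb minor, IV in Db major).

Bbm, Cdim, Ebm, Gb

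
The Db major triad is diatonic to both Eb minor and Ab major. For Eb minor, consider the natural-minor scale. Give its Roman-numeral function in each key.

The scale of Eb minor (natural minor) is Eb F Gb Ab Bb Cb Db; Db is degree 7, and the triad built there (Db-F-Ab) is major, so it is VII.
The scale of Ab major is Ab Bb C Db Eb F G; Db is degree 4, and the triad built there (Db-F-Ab) is major, so it is IV.

VII in Eb minor; IV in Ab major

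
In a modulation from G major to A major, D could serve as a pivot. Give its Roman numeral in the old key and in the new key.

V in G major; IV in A major

The scale of G major is G A B C D E F#; D is degree 5, and the triad built there (D-F#-A) is major, so it is V.
The scale of A major is A B C# D E F# G#; D is degree 4, and the triad built there (D-F#-A) is major, so it is IV.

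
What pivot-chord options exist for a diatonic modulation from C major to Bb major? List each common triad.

Triads in C major: C (I), Dm (ii), Em (iii), F (IV), G (V), Am (vi), Bdim (vii°).
Triads in Bb major: Bb (I), Cm (ii), Dm (iii), Eb (IV), F (V), Gm (vi), Adim (vii°).
Shared triads with their functions: Dm (ii in C major, iii in Bb major); F (IV in C major, V in Bb major).

Dm, F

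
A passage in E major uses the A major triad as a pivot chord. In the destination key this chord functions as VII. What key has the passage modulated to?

The numeral VII denotes a major triad on scale degree 7. With A on degree 7, the tonic of the new key is B.
Degree 7 carries a major triad in natural-minor keys, so the destination is B minor.
Check: the diatonic triads of B minor (natural minor) are Bm (i), C#dim (ii°), D (III), Em (iv), F#m (v), G (VI), A (VII) — A major is indeed VII.

B minor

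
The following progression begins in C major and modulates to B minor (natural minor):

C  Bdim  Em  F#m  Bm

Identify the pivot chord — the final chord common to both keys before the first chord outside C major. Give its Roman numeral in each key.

Chords diatonic to C major: C, Dm, Em, F, G, Am, Bdim.
Reading the progression, the first chord not in that set is F#m, so the modulation leaves C major there.
The chord immediately before F#m is Em, which is diatonic to both keys: iii in C major and iv in B minor.

Em — iii in C major, iv in B minor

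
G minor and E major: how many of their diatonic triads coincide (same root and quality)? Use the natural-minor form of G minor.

0

Diatonic triads of G minor (natural minor): G minor (i), A diminished (ii°), Bb major (III), C minor (iv), D minor (v), Eb major (VI), F major (VII).
Diatonic triads of E major: E major (I), F# minor (ii), G# minor (iii), A major (IV), B major (V), C# minor (vi), D# diminished (vii°).
No triad has the same root and quality in both keys.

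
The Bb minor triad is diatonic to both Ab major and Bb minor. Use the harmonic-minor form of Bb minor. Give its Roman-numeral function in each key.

ii in Ab major; i in Bb minor

The scale of Ab major is Ab Bb C Db Eb F G; Bb is degree 2, and the triad built there (Bb-Db-F) is minor, so it is ii.
The scale of Bb minor (harmonic minor) is Bb C Db Eb F Gb A; Bb is degree 1, and the triad built there (Bb-Db-F) is minor, so it is i.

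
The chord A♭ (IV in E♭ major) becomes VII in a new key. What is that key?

B♭ minor

The numeral VII denotes a major triad on scale degree 7. With A♭ on degree 7, the tonic of the new key is B♭.
Degree 7 carries a major triad in natural-minor keys, so the destination is B♭ minor.
Check: the diatonic triads of B♭ minor (natural minor) are B♭m (i), Cdim (ii°), D♭ (III), E♭m (iv), Fm (v), G♭ (VI), A♭ (VII) — A♭ is indeed VII.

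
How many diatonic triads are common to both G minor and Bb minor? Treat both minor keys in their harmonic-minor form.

Diatonic triads of G minor (harmonic minor): Gm (i), Adim (ii°), Bbaug (III+), Cm (iv), D (V), Eb (VI), F#dim (vii°).
Diatonic triads of Bb minor (harmonic minor): Bbm (i), Cdim (ii°), Dbaug (III+), Ebm (iv), F (V), Gb (VI), Adim (vii°).
Matching root and quality in both lists: Adim.
That gives 1 common triad.

1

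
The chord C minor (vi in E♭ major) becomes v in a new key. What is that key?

The numeral v denotes a minor triad on scale degree 5. With C on degree 5, the tonic of the new key is F.
Degree 5 carries a minor triad in natural-minor keys, so the destination is F minor.
Check: the diatonic triads of F minor (natural minor) are Fm (i), Gdim (ii°), A♭ (III), B♭m (iv), Cm (v), D♭ (VI), E♭ (VII) — C minor is indeed v.

F minor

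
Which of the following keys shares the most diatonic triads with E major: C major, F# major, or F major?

Triads of E major: E (I), F#m (ii), G#m (iii), A (IV), B (V), C#m (vi), D#dim (vii°).
C major shares 0: none.
F# major shares 2: G#m, B.
F major shares 0: none.
The most common triads (2) are shared with F# major.

F# major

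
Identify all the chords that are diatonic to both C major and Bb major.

Dm, F

Triads in C major: C major (I), D minor (ii), E minor (iii), F major (IV), G major (V), A minor (vi), B diminished (vii°).
Triads in Bb major: Bb major (I), C minor (ii), D minor (iii), Eb major (IV), F major (V), G minor (vi), A diminished (vii°).
Shared triads with their functions: D minor (ii in C major, iii in Bb major); F major (IV in C major, V in Bb major).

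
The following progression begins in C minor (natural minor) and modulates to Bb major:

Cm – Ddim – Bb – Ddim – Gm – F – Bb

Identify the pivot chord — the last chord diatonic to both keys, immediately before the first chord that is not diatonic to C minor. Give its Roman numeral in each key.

Gm — v in C minor, vi in Bb major

Chords diatonic to C minor: Cm, Ddim, Eb, Fm, Gm, Ab, Bb.
Reading the progression, the first chord not in that set is F, so the modulation leaves C minor there.
The chord immediately before F is Gm, which is diatonic to both keys: v in C minor and vi in Bb major.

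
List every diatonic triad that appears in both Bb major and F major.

Bb, Dm, F, Gm

Triads in Bb major: Bb major (I), C minor (ii), D minor (iii), Eb major (IV), F major (V), G minor (vi), A diminished (vii°).
Triads in F major: F major (I), G minor (ii), A minor (iii), Bb major (IV), C major (V), D minor (vi), E diminished (vii°).
Shared triads with their functions: Bb major (I in Bb major, IV in F major); D minor (iii in Bb major, vi in F major); F major (V in Bb major, I in F major); G minor (vi in Bb major, ii in F major).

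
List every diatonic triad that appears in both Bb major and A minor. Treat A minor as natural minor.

Triads in Bb major: Bb (I), Cm (ii), Dm (iii), Eb (IV), F (V), Gm (vi), Adim (vii°).
Triads in A minor (natural minor): Am (i), Bdim (ii°), C (III), Dm (iv), Em (v), F (VI), G (VII).
Shared triads with their functions: Dm (iii in Bb major, iv in A minor); F (V in Bb major, VI in A minor).

Dm, F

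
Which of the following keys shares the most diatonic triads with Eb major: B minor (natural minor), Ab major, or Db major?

Triads of Eb major: Eb major (I), F minor (ii), G minor (iii), Ab major (IV), Bb major (V), C minor (vi), D diminished (vii°).
B minor (natural minor) shares 0: none.
Ab major shares 4: Eb, Fm, Ab, Cm.
Db major shares 2: Fm, Ab.
The most common triads (4) are shared with Ab major.

Ab major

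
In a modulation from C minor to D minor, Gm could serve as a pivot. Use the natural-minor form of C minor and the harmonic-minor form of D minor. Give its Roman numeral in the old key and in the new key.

The scale of C minor (natural minor) is C D E♭ F G A♭ B♭; G is degree 5, and the triad built there (G-B♭-D) is minor, so it is v.
The scale of D minor (harmonic minor) is D E F G A B♭ C♯; G is degree 4, and the triad built there (G-B♭-D) is minor, so it is iv.

v in C minor; iv in D minor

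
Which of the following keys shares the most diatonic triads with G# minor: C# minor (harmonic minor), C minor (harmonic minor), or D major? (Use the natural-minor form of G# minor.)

C# minor

Triads of G# minor (natural minor): G# minor (i), A# diminished (ii°), B major (III), C# minor (iv), D# minor (v), E major (VI), F# major (VII).
C# minor (harmonic minor) shares 1: C#m.
C minor (harmonic minor) shares 0: none.
D major shares 0: none.
The most common triads (1) are shared with C# minor.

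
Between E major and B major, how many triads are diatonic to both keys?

4

Diatonic triads of E major: E major (I), F# minor (ii), G# minor (iii), A major (IV), B major (V), C# minor (vi), D# diminished (vii°).
Diatonic triads of B major: B major (I), C# minor (ii), D# minor (iii), E major (IV), F# major (V), G# minor (vi), A# diminished (vii°).
Matching root and quality in both lists: E major, G# minor, B major, C# minor.
That gives 4 common triads.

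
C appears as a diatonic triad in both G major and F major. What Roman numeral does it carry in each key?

The scale of G major is G A B C D E F#; C is degree 4, and the triad built there (C-E-G) is major, so it is IV.
The scale of F major is F G A Bb C D E; C is degree 5, and the triad built there (C-E-G) is major, so it is V.

IV in G major; V in F major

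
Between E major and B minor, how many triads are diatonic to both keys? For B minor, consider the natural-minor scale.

Diatonic triads of E major: E major (I), F# minor (ii), G# minor (iii), A major (IV), B major (V), C# minor (vi), D# diminished (vii°).
Diatonic triads of B minor (natural minor): B minor (i), C# diminished (ii°), D major (III), E minor (iv), F# minor (v), G major (VI), A major (VII).
Matching root and quality in both lists: F# minor, A major.
That gives 2 common triads.

2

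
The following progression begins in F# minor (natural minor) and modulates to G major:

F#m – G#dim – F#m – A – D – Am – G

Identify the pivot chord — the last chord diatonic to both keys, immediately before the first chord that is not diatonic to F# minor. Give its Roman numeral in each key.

Chords diatonic to F# minor: F#m, G#dim, A, Bm, C#m, D, E.
Reading the progression, the first chord not in that set is Am, so the modulation leaves F# minor there.
The chord immediately before Am is D, which is diatonic to both keys: VI in F# minor and V in G major.

D — VI in F# minor, V in G major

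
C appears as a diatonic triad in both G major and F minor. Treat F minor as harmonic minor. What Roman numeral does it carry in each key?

IV in G major; V in F minor

The scale of G major is G A B C D E F♯; C is degree 4, and the triad built there (C-E-G) is major, so it is IV.
The scale of F minor (harmonic minor) is F G A♭ B♭ C D♭ E; C is degree 5, and the triad built there (C-E-G) is major, so it is V.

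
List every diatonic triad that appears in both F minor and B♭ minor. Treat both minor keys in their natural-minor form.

Triads in F minor (natural minor): Fm (i), Gdim (ii°), A♭ (III), B♭m (iv), Cm (v), D♭ (VI), E♭ (VII).
Triads in B♭ minor (natural minor): B♭m (i), Cdim (ii°), D♭ (III), E♭m (iv), Fm (v), G♭ (VI), A♭ (VII).
Shared triads with their functions: Fm (i in F minor, v in B♭ minor); A♭ (III in F minor, VII in B♭ minor); B♭m (iv in F minor, i in B♭ minor); D♭ (VI in F minor, III in B♭ minor).

Fm, A♭, B♭m, D♭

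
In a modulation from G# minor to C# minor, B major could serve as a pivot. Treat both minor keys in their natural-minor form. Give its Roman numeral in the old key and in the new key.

The scale of G# minor (natural minor) is G# A# B C# D# E F#; B is degree 3, and the triad built there (B-D#-F#) is major, so it is III.
The scale of C# minor (natural minor) is C# D# E F# G# A B; B is degree 7, and the triad built there (B-D#-F#) is major, so it is VII.

III in G# minor; VII in C# minor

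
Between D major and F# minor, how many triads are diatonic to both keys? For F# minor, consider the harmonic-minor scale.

Diatonic triads of D major: D major (I), E minor (ii), F# minor (iii), G major (IV), A major (V), B minor (vi), C# diminished (vii°).
Diatonic triads of F# minor (harmonic minor): F# minor (i), G# diminished (ii°), A augmented (III+), B minor (iv), C# major (V), D major (VI), E# diminished (vii°).
Matching root and quality in both lists: D major, F# minor, B minor.
That gives 3 common triads.

3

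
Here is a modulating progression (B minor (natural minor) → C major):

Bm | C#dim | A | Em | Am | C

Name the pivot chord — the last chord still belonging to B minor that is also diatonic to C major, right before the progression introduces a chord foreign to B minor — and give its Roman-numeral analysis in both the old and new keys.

Chords diatonic to B minor: Bm, C#dim, D, Em, F#m, G, A.
Reading the progression, the first chord not in that set is Am, so the modulation leaves B minor there.
The chord immediately before Am is Em, which is diatonic to both keys: iv in B minor and iii in C major.

Em — iv in B minor, iii in C major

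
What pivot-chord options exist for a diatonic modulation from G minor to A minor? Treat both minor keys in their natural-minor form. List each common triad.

Triads in G minor (natural minor): G minor (i), A diminished (ii°), Bb major (III), C minor (iv), D minor (v), Eb major (VI), F major (VII).
Triads in A minor (natural minor): A minor (i), B diminished (ii°), C major (III), D minor (iv), E minor (v), F major (VI), G major (VII).
Shared triads with their functions: D minor (v in G minor, iv in A minor); F major (VII in G minor, VI in A minor).

Dm, F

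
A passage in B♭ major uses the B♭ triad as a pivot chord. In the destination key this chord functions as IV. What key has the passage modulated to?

F major

The numeral IV denotes a major triad on scale degree 4. With B♭ on degree 4, the tonic of the new key is F.
Degree 4 carries a major triad in major keys, so the destination is F major.
Check: the diatonic triads of F major are F (I), Gm (ii), Am (iii), B♭ (IV), C (V), Dm (vi), Edim (vii°) — B♭ is indeed IV.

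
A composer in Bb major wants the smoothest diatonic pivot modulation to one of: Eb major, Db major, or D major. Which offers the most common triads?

Eb major

Triads of Bb major: Bb major (I), C minor (ii), D minor (iii), Eb major (IV), F major (V), G minor (vi), A diminished (vii°).
Eb major shares 4: Bb, Cm, Eb, Gm.
Db major shares 0: none.
D major shares 0: none.
The most common triads (4) are shared with Eb major.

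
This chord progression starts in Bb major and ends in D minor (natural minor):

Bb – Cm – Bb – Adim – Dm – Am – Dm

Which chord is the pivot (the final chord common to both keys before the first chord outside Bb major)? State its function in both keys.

Dm — iii in Bb major, i in D minor

Chords diatonic to Bb major: Bb, Cm, Dm, Eb, F, Gm, Adim.
Reading the progression, the first chord not in that set is Am, so the modulation leaves Bb major there.
The chord immediately before Am is Dm, which is diatonic to both keys: iii in Bb major and i in D minor.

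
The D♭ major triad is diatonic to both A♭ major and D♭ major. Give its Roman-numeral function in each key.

IV in A♭ major; I in D♭ major

The scale of A♭ major is A♭ B♭ C D♭ E♭ F G; D♭ is degree 4, and the triad built there (D♭-F-A♭) is major, so it is IV.
The scale of D♭ major is D♭ E♭ F G♭ A♭ B♭ C; D♭ is degree 1, and the triad built there (D♭-F-A♭) is major, so it is I.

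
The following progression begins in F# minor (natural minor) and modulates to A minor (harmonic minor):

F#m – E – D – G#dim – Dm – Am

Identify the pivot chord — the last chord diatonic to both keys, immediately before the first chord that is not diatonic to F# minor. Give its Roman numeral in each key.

G#dim — ii° in F# minor, vii° in A minor

Chords diatonic to F# minor: F#m, G#dim, A, Bm, C#m, D, E.
Reading the progression, the first chord not in that set is Dm, so the modulation leaves F# minor there.
The chord immediately before Dm is G#dim, which is diatonic to both keys: ii° in F# minor and vii° in A minor.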